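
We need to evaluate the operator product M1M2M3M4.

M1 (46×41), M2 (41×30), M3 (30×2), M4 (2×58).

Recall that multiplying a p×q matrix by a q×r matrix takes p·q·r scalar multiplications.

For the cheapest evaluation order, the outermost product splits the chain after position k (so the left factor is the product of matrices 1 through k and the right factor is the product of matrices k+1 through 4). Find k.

3

Adjacent pairs: M1M2 = 46·41·30 = 56580; M2M3 = 41·30·2 = 2460; M3M4 = 30·2·58 = 3480.
Length 3: M1..M3: k=1: 0+2460+46·41·2=6232; k=2: 56580+0+46·30·2=59340 → min 6232 | M2..M4: k=2: 0+3480+41·30·58=74820; k=3: 2460+0+41·2·58=7216 → min 7216.
Top-level splits: k=1: (M1..M1)·(M2..M4) → 0+7216+46·41·58 = 116604; k=2: (M1..M2)·(M3..M4) → 56580+3480+46·30·58 = 140100; k=3: (M1..M3)·(M4..M4) → 6232+0+46·2·58 = 11568.
Best split is after M3, i.e. k = 3.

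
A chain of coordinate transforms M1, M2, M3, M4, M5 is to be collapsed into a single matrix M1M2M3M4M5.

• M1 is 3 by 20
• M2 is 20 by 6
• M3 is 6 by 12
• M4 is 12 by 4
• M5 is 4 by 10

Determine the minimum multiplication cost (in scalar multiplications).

840

Adjacent pairs: M1M2 = 3·20·6 = 360; M2M3 = 20·6·12 = 1440; M3M4 = 6·12·4 = 288; M4M5 = 12·4·10 = 480.
Length 3: M1..M3: k=1: 0+1440+3·20·12=2160; k=2: 360+0+3·6·12=576 → min 576 | M2..M4: k=2: 0+288+20·6·4=768; k=3: 1440+0+20·12·4=2400 → min 768 | M3..M5: k=3: 0+480+6·12·10=1200; k=4: 288+0+6·4·10=528 → min 528.
Length 4: M1..M4: k=1: 0+768+3·20·4=1008; k=2: 360+288+3·6·4=720; k=3: 576+0+3·12·4=720 → min 720 | M2..M5: k=2: 0+528+20·6·10=1728; k=3: 1440+480+20·12·10=4320; k=4: 768+0+20·4·10=1568 → min 1568.
Length 5: M1..M5: k=1: 0+1568+3·20·10=2168; k=2: 360+528+3·6·10=1068; k=3: 576+480+3·12·10=1416; k=4: 720+0+3·4·10=840 → min 840.
Optimal order: (((M1M2)(M3M4))M5) with cost 840.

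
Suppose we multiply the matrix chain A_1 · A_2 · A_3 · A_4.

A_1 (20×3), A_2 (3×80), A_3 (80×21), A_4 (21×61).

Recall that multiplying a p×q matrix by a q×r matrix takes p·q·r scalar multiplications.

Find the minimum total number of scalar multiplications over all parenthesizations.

Adjacent pairs: A_1A_2 = 20·3·80 = 4800; A_2A_3 = 3·80·21 = 5040; A_3A_4 = 80·21·61 = 102480.
Length 3: A_1..A_3: k=1: 0+5040+20·3·21=6300; k=2: 4800+0+20·80·21=38400 → min 6300 | A_2..A_4: k=2: 0+102480+3·80·61=117120; k=3: 5040+0+3·21·61=8883 → min 8883.
Length 4: A_1..A_4: k=1: 0+8883+20·3·61=12543; k=2: 4800+102480+20·80·61=204880; k=3: 6300+0+20·21·61=31920 → min 12543.
Optimal order: (A_1 · ((A_2 · A_3) · A_4)) with cost 12543.

12543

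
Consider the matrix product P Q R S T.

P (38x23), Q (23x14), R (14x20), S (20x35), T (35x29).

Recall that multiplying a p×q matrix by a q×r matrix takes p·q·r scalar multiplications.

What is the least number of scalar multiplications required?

51674

Adjacent pairs: PQ = 38·23·14 = 12236; QR = 23·14·20 = 6440; RS = 14·20·35 = 9800; ST = 20·35·29 = 20300.
Length 3: P..R: k=1: 0+6440+38·23·20=23920; k=2: 12236+0+38·14·20=22876 → min 22876 | Q..S: k=2: 0+9800+23·14·35=21070; k=3: 6440+0+23·20·35=22540 → min 21070 | R..T: k=3: 0+20300+14·20·29=28420; k=4: 9800+0+14·35·29=24010 → min 24010.
Length 4: P..S: k=1: 0+21070+38·23·35=51660; k=2: 12236+9800+38·14·35=40656; k=3: 22876+0+38·20·35=49476 → min 40656 | Q..T: k=2: 0+24010+23·14·29=33348; k=3: 6440+20300+23·20·29=40080; k=4: 21070+0+23·35·29=44415 → min 33348.
Length 5: P..T: k=1: 0+33348+38·23·29=58694; k=2: 12236+24010+38·14·29=51674; k=3: 22876+20300+38·20·29=65216; k=4: 40656+0+38·35·29=79226 → min 51674.
Optimal order: ((P Q) ((R S) T)) with cost 51674.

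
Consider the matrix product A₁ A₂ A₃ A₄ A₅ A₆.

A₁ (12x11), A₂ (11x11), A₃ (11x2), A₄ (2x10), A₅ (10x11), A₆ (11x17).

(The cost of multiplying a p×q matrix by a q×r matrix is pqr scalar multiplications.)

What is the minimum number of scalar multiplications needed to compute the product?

Adjacent pairs: A₁A₂ = 12·11·11 = 1452; A₂A₃ = 11·11·2 = 242; A₃A₄ = 11·2·10 = 220; A₄A₅ = 2·10·11 = 220; A₅A₆ = 10·11·17 = 1870.
Length 3: A₁..A₃: k=1: 0+242+12·11·2=506; k=2: 1452+0+12·11·2=1716 → min 506 | A₂..A₄: k=2: 0+220+11·11·10=1430; k=3: 242+0+11·2·10=462 → min 462 | A₃..A₅: k=3: 0+220+11·2·11=462; k=4: 220+0+11·10·11=1430 → min 462 | A₄..A₆: k=4: 0+1870+2·10·17=2210; k=5: 220+0+2·11·17=594 → min 594.
Length 4: A₁..A₄: k=1: 0+462+12·11·10=1782; k=2: 1452+220+12·11·10=2992; k=3: 506+0+12·2·10=746 → min 746 | A₂..A₅: k=2: 0+462+11·11·11=1793; k=3: 242+220+11·2·11=704; k=4: 462+0+11·10·11=1672 → min 704 | A₃..A₆: k=3: 0+594+11·2·17=968; k=4: 220+1870+11·10·17=3960; k=5: 462+0+11·11·17=2519 → min 968.
Length 5: A₁..A₅: k=1: 0+704+12·11·11=2156; k=2: 1452+462+12·11·11=3366; k=3: 506+220+12·2·11=990; k=4: 746+0+12·10·11=2066 → min 990 | A₂..A₆: k=2: 0+968+11·11·17=3025; k=3: 242+594+11·2·17=1210; k=4: 462+1870+11·10·17=4202; k=5: 704+0+11·11·17=2761 → min 1210.
Length 6: A₁..A₆: k=1: 0+1210+12·11·17=3454; k=2: 1452+968+12·11·17=4664; k=3: 506+594+12·2·17=1508; k=4: 746+1870+12·10·17=4656; k=5: 990+0+12·11·17=3234 → min 1508.
Optimal order: ((A₁ (A₂ A₃)) ((A₄ A₅) A₆)) with cost 1508.

1508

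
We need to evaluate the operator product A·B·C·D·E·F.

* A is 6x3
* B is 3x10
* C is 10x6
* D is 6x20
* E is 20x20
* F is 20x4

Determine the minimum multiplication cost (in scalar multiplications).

2052

Adjacent pairs: AB = 6·3·10 = 180; BC = 3·10·6 = 180; CD = 10·6·20 = 1200; DE = 6·20·20 = 2400; EF = 20·20·4 = 1600.
Length 3: A..C: k=1: 0+180+6·3·6=288; k=2: 180+0+6·10·6=540 → min 288 | B..D: k=2: 0+1200+3·10·20=1800; k=3: 180+0+3·6·20=540 → min 540 | C..E: k=3: 0+2400+10·6·20=3600; k=4: 1200+0+10·20·20=5200 → min 3600 | D..F: k=4: 0+1600+6·20·4=2080; k=5: 2400+0+6·20·4=2880 → min 2080.
Length 4: A..D: k=1: 0+540+6·3·20=900; k=2: 180+1200+6·10·20=2580; k=3: 288+0+6·6·20=1008 → min 900 | B..E: k=2: 0+3600+3·10·20=4200; k=3: 180+2400+3·6·20=2940; k=4: 540+0+3·20·20=1740 → min 1740 | C..F: k=3: 0+2080+10·6·4=2320; k=4: 1200+1600+10·20·4=3600; k=5: 3600+0+10·20·4=4400 → min 2320.
Length 5: A..E: k=1: 0+1740+6·3·20=2100; k=2: 180+3600+6·10·20=4980; k=3: 288+2400+6·6·20=3408; k=4: 900+0+6·20·20=3300 → min 2100 | B..F: k=2: 0+2320+3·10·4=2440; k=3: 180+2080+3·6·4=2332; k=4: 540+1600+3·20·4=2380; k=5: 1740+0+3·20·4=1980 → min 1980.
Length 6: A..F: k=1: 0+1980+6·3·4=2052; k=2: 180+2320+6·10·4=2740; k=3: 288+2080+6·6·4=2512; k=4: 900+1600+6·20·4=2980; k=5: 2100+0+6·20·4=2580 → min 2052.
Optimal order: (A·((((B·C)·D)·E)·F)) with cost 2052.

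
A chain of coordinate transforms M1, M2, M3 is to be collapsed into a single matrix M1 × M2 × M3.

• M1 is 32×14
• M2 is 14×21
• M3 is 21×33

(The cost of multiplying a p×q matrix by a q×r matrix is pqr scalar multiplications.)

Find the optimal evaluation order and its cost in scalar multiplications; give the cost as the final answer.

(M1 × (M2 × M3)): cost 24486.
((M1 × M2) × M3): cost 31584.
Optimal: (M1 × (M2 × M3)) with cost 24486.

24486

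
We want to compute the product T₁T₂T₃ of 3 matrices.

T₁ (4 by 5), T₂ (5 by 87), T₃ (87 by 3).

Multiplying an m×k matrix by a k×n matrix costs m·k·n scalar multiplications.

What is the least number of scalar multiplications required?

1365

Order (T₁(T₂T₃)): (T₂T₃): 5×87 by 87×3 → 5×3, cost 5·87·3 = 1305; (T₁(T₂T₃)): 4×5 by 5×3 → 4×3, cost 4·5·3 = 60; cumulative 1365. Total 1365.
Order ((T₁T₂)T₃): (T₁T₂): 4×5 by 5×87 → 4×87, cost 4·5·87 = 1740; ((T₁T₂)T₃): 4×87 by 87×3 → 4×3, cost 4·87·3 = 1044; cumulative 2784. Total 2784.
Minimum: 1365.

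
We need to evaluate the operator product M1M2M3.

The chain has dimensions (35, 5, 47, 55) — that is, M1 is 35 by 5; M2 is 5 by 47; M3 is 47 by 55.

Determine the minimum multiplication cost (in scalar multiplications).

22550

Order (M1(M2M3)): (M2M3): 5×47 by 47×55 → 5×55, cost 5·47·55 = 12925; (M1(M2M3)): 35×5 by 5×55 → 35×55, cost 35·5·55 = 9625; cumulative 22550. Total 22550.
Order ((M1M2)M3): (M1M2): 35×5 by 5×47 → 35×47, cost 35·5·47 = 8225; ((M1M2)M3): 35×47 by 47×55 → 35×55, cost 35·47·55 = 90475; cumulative 98700. Total 98700.
Minimum: 22550.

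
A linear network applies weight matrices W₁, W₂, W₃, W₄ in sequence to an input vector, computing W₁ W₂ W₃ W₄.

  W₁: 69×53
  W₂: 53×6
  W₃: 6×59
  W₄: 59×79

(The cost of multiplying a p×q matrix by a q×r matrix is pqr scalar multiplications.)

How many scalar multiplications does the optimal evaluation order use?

82614

Adjacent pairs: W₁W₂ = 69·53·6 = 21942; W₂W₃ = 53·6·59 = 18762; W₃W₄ = 6·59·79 = 27966.
Length 3: W₁..W₃: k=1: 0+18762+69·53·59=234525; k=2: 21942+0+69·6·59=46368 → min 46368 | W₂..W₄: k=2: 0+27966+53·6·79=53088; k=3: 18762+0+53·59·79=265795 → min 53088.
Length 4: W₁..W₄: k=1: 0+53088+69·53·79=341991; k=2: 21942+27966+69·6·79=82614; k=3: 46368+0+69·59·79=367977 → min 82614.
Optimal order: ((W₁ W₂) (W₃ W₄)) with cost 82614.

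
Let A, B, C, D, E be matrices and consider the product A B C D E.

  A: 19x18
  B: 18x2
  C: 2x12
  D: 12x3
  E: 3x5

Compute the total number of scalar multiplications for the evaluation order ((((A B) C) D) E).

(A B): 19×18 by 18×2 → 19×2, cost 19·18·2 = 684
((A B) C): 19×2 by 2×12 → 19×12, cost 19·2·12 = 456; cumulative 1140
(((A B) C) D): 19×12 by 12×3 → 19×3, cost 19·12·3 = 684; cumulative 1824
((((A B) C) D) E): 19×3 by 3×5 → 19×5, cost 19·3·5 = 285; cumulative 2109
Total: 2109 scalar multiplications.

2109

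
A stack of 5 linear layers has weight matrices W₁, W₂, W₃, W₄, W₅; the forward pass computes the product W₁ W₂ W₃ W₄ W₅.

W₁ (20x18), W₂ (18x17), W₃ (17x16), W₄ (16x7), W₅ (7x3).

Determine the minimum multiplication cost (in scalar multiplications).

Adjacent pairs: W₁W₂ = 20·18·17 = 6120; W₂W₃ = 18·17·16 = 4896; W₃W₄ = 17·16·7 = 1904; W₄W₅ = 16·7·3 = 336.
Length 3: W₁..W₃: k=1: 0+4896+20·18·16=10656; k=2: 6120+0+20·17·16=11560 → min 10656 | W₂..W₄: k=2: 0+1904+18·17·7=4046; k=3: 4896+0+18·16·7=6912 → min 4046 | W₃..W₅: k=3: 0+336+17·16·3=1152; k=4: 1904+0+17·7·3=2261 → min 1152.
Length 4: W₁..W₄: k=1: 0+4046+20·18·7=6566; k=2: 6120+1904+20·17·7=10404; k=3: 10656+0+20·16·7=12896 → min 6566 | W₂..W₅: k=2: 0+1152+18·17·3=2070; k=3: 4896+336+18·16·3=6096; k=4: 4046+0+18·7·3=4424 → min 2070.
Length 5: W₁..W₅: k=1: 0+2070+20·18·3=3150; k=2: 6120+1152+20·17·3=8292; k=3: 10656+336+20·16·3=11952; k=4: 6566+0+20·7·3=6986 → min 3150.
Optimal order: (W₁ (W₂ (W₃ (W₄ W₅)))) with cost 3150.

3150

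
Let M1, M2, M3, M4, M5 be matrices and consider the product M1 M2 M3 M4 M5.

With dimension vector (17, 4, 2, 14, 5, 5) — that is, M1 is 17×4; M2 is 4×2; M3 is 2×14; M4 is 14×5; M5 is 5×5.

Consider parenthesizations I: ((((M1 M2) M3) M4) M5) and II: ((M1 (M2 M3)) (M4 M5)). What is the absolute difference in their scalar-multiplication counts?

Order I = ((((M1 M2) M3) M4) M5): (M1 M2): 17×4 by 4×2 → 17×2, cost 17·4·2 = 136; ((M1 M2) M3): 17×2 by 2×14 → 17×14, cost 17·2·14 = 476; cumulative 612; (((M1 M2) M3) M4): 17×14 by 14×5 → 17×5, cost 17·14·5 = 1190; cumulative 1802; ((((M1 M2) M3) M4) M5): 17×5 by 5×5 → 17×5, cost 17·5·5 = 425; cumulative 2227. Total 2227.
Order II = ((M1 (M2 M3)) (M4 M5)): (M2 M3): 4×2 by 2×14 → 4×14, cost 4·2·14 = 112; (M1 (M2 M3)): 17×4 by 4×14 → 17×14, cost 17·4·14 = 952; cumulative 1064; (M4 M5): 14×5 by 5×5 → 14×5, cost 14·5·5 = 350; ((M1 (M2 M3)) (M4 M5)): 17×14 by 14×5 → 17×5, cost 17·14·5 = 1190; cumulative 2604. Total 2604.
Difference: |2227 − 2604| = 377.

377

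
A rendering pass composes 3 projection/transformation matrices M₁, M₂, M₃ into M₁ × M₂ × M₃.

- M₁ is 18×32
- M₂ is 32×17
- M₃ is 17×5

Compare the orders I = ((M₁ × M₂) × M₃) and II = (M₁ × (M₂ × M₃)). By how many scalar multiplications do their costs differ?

Order I = ((M₁ × M₂) × M₃): (M₁ × M₂): 18×32 by 32×17 → 18×17, cost 18·32·17 = 9792; ((M₁ × M₂) × M₃): 18×17 by 17×5 → 18×5, cost 18·17·5 = 1530; cumulative 11322. Total 11322.
Order II = (M₁ × (M₂ × M₃)): (M₂ × M₃): 32×17 by 17×5 → 32×5, cost 32·17·5 = 2720; (M₁ × (M₂ × M₃)): 18×32 by 32×5 → 18×5, cost 18·32·5 = 2880; cumulative 5600. Total 5600.
Difference: |11322 − 5600| = 5722.

5722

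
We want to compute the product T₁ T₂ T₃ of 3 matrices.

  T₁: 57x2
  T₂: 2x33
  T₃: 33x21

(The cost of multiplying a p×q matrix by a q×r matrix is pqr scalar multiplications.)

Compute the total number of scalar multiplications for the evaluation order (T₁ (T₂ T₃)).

(T₂ T₃): 2×33 by 33×21 → 2×21, cost 2·33·21 = 1386
(T₁ (T₂ T₃)): 57×2 by 2×21 → 57×21, cost 57·2·21 = 2394; cumulative 3780
Total: 3780 scalar multiplications.

3780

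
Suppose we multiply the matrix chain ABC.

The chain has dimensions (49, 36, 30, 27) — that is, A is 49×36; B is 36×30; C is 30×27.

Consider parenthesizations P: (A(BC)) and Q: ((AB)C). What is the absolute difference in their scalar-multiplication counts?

Order P = (A(BC)): (BC): 36×30 by 30×27 → 36×27, cost 36·30·27 = 29160; (A(BC)): 49×36 by 36×27 → 49×27, cost 49·36·27 = 47628; cumulative 76788. Total 76788.
Order Q = ((AB)C): (AB): 49×36 by 36×30 → 49×30, cost 49·36·30 = 52920; ((AB)C): 49×30 by 30×27 → 49×27, cost 49·30·27 = 39690; cumulative 92610. Total 92610.
Difference: |76788 − 92610| = 15822.

15822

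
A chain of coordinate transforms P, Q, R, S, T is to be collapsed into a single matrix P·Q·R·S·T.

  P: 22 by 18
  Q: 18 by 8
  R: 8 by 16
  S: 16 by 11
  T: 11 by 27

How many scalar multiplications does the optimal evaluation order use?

11704

Adjacent pairs: PQ = 22·18·8 = 3168; QR = 18·8·16 = 2304; RS = 8·16·11 = 1408; ST = 16·11·27 = 4752.
Length 3: P..R: k=1: 0+2304+22·18·16=8640; k=2: 3168+0+22·8·16=5984 → min 5984 | Q..S: k=2: 0+1408+18·8·11=2992; k=3: 2304+0+18·16·11=5472 → min 2992 | R..T: k=3: 0+4752+8·16·27=8208; k=4: 1408+0+8·11·27=3784 → min 3784.
Length 4: P..S: k=1: 0+2992+22·18·11=7348; k=2: 3168+1408+22·8·11=6512; k=3: 5984+0+22·16·11=9856 → min 6512 | Q..T: k=2: 0+3784+18·8·27=7672; k=3: 2304+4752+18·16·27=14832; k=4: 2992+0+18·11·27=8338 → min 7672.
Length 5: P..T: k=1: 0+7672+22·18·27=18364; k=2: 3168+3784+22·8·27=11704; k=3: 5984+4752+22·16·27=20240; k=4: 6512+0+22·11·27=13046 → min 11704.
Optimal order: ((P·Q)·((R·S)·T)) with cost 11704.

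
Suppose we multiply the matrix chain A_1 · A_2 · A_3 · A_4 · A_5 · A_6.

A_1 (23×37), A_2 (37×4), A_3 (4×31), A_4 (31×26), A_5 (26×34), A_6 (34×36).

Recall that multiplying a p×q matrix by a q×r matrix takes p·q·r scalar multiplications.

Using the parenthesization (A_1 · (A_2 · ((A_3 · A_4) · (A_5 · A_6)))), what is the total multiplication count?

(A_3 · A_4): 4×31 by 31×26 → 4×26, cost 4·31·26 = 3224
(A_5 · A_6): 26×34 by 34×36 → 26×36, cost 26·34·36 = 31824
((A_3 · A_4) · (A_5 · A_6)): 4×26 by 26×36 → 4×36, cost 4·26·36 = 3744; cumulative 38792
(A_2 · ((A_3 · A_4) · (A_5 · A_6))): 37×4 by 4×36 → 37×36, cost 37·4·36 = 5328; cumulative 44120
(A_1 · (A_2 · ((A_3 · A_4) · (A_5 · A_6)))): 23×37 by 37×36 → 23×36, cost 23·37·36 = 30636; cumulative 74756
Total: 74756 scalar multiplications.

74756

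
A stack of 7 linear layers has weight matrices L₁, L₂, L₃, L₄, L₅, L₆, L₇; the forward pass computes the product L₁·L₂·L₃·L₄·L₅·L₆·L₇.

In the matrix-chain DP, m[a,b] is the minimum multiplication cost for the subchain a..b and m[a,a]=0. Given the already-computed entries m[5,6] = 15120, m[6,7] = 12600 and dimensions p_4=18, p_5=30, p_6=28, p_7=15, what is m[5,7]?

20700

m[5,7] = min over k∈[5,6] of m[5,k]+m[k+1,7]+p_{4}·p_k·p_{7}.
k=5: 0 + 12600 + 18·30·15 = 20700; k=6: 15120 + 0 + 18·28·15 = 22680.
Minimum: 20700 at k=5.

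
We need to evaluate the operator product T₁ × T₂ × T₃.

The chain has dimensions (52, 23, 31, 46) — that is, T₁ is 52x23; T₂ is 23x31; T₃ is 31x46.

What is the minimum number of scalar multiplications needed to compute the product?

87814

Order (T₁ × (T₂ × T₃)): (T₂ × T₃): 23×31 by 31×46 → 23×46, cost 23·31·46 = 32798; (T₁ × (T₂ × T₃)): 52×23 by 23×46 → 52×46, cost 52·23·46 = 55016; cumulative 87814. Total 87814.
Order ((T₁ × T₂) × T₃): (T₁ × T₂): 52×23 by 23×31 → 52×31, cost 52·23·31 = 37076; ((T₁ × T₂) × T₃): 52×31 by 31×46 → 52×46, cost 52·31·46 = 74152; cumulative 111228. Total 111228.
Minimum: 87814.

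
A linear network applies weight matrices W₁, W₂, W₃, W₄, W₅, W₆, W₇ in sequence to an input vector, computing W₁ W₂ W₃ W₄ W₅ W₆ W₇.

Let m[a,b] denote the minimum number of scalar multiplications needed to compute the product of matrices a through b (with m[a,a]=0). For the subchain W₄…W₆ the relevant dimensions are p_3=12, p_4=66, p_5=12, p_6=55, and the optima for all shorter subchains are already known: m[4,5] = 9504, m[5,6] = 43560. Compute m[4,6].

17424

m[4,6] = min over k∈[4,5] of m[4,k]+m[k+1,6]+p_{3}·p_k·p_{6}.
k=4: 0 + 43560 + 12·66·55 = 87120; k=5: 9504 + 0 + 12·12·55 = 17424.
Minimum: 17424 at k=5.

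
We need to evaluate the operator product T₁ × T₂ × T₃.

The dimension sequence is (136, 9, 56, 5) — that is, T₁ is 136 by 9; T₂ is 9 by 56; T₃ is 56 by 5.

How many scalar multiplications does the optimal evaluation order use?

8640

Order (T₁ × (T₂ × T₃)): (T₂ × T₃): 9×56 by 56×5 → 9×5, cost 9·56·5 = 2520; (T₁ × (T₂ × T₃)): 136×9 by 9×5 → 136×5, cost 136·9·5 = 6120; cumulative 8640. Total 8640.
Order ((T₁ × T₂) × T₃): (T₁ × T₂): 136×9 by 9×56 → 136×56, cost 136·9·56 = 68544; ((T₁ × T₂) × T₃): 136×56 by 56×5 → 136×5, cost 136·56·5 = 38080; cumulative 106624. Total 106624.
Minimum: 8640.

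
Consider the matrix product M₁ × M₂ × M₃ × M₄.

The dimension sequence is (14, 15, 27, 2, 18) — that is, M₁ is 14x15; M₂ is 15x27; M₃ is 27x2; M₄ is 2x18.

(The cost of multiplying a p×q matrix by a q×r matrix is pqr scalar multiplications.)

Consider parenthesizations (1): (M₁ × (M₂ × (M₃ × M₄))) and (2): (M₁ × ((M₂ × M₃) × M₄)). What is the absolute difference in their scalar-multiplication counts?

6912

Order (1) = (M₁ × (M₂ × (M₃ × M₄))): (M₃ × M₄): 27×2 by 2×18 → 27×18, cost 27·2·18 = 972; (M₂ × (M₃ × M₄)): 15×27 by 27×18 → 15×18, cost 15·27·18 = 7290; cumulative 8262; (M₁ × (M₂ × (M₃ × M₄))): 14×15 by 15×18 → 14×18, cost 14·15·18 = 3780; cumulative 12042. Total 12042.
Order (2) = (M₁ × ((M₂ × M₃) × M₄)): (M₂ × M₃): 15×27 by 27×2 → 15×2, cost 15·27·2 = 810; ((M₂ × M₃) × M₄): 15×2 by 2×18 → 15×18, cost 15·2·18 = 540; cumulative 1350; (M₁ × ((M₂ × M₃) × M₄)): 14×15 by 15×18 → 14×18, cost 14·15·18 = 3780; cumulative 5130. Total 5130.
Difference: |12042 − 5130| = 6912.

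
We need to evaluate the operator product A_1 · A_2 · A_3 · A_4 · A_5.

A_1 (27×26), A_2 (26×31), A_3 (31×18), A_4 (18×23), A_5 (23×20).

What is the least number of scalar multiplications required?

Adjacent pairs: A_1A_2 = 27·26·31 = 21762; A_2A_3 = 26·31·18 = 14508; A_3A_4 = 31·18·23 = 12834; A_4A_5 = 18·23·20 = 8280.
Length 3: A_1..A_3: k=1: 0+14508+27·26·18=27144; k=2: 21762+0+27·31·18=36828 → min 27144 | A_2..A_4: k=2: 0+12834+26·31·23=31372; k=3: 14508+0+26·18·23=25272 → min 25272 | A_3..A_5: k=3: 0+8280+31·18·20=19440; k=4: 12834+0+31·23·20=27094 → min 19440.
Length 4: A_1..A_4: k=1: 0+25272+27·26·23=41418; k=2: 21762+12834+27·31·23=53847; k=3: 27144+0+27·18·23=38322 → min 38322 | A_2..A_5: k=2: 0+19440+26·31·20=35560; k=3: 14508+8280+26·18·20=32148; k=4: 25272+0+26·23·20=37232 → min 32148.
Length 5: A_1..A_5: k=1: 0+32148+27·26·20=46188; k=2: 21762+19440+27·31·20=57942; k=3: 27144+8280+27·18·20=45144; k=4: 38322+0+27·23·20=50742 → min 45144.
Optimal order: ((A_1 · (A_2 · A_3)) · (A_4 · A_5)) with cost 45144.

45144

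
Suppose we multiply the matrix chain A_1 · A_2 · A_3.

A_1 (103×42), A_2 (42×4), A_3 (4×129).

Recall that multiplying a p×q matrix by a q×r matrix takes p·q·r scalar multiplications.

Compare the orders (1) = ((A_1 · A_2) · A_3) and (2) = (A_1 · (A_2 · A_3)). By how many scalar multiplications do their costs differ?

Order (1) = ((A_1 · A_2) · A_3): (A_1 · A_2): 103×42 by 42×4 → 103×4, cost 103·42·4 = 17304; ((A_1 · A_2) · A_3): 103×4 by 4×129 → 103×129, cost 103·4·129 = 53148; cumulative 70452. Total 70452.
Order (2) = (A_1 · (A_2 · A_3)): (A_2 · A_3): 42×4 by 4×129 → 42×129, cost 42·4·129 = 21672; (A_1 · (A_2 · A_3)): 103×42 by 42×129 → 103×129, cost 103·42·129 = 558054; cumulative 579726. Total 579726.
Difference: |70452 − 579726| = 509274.

509274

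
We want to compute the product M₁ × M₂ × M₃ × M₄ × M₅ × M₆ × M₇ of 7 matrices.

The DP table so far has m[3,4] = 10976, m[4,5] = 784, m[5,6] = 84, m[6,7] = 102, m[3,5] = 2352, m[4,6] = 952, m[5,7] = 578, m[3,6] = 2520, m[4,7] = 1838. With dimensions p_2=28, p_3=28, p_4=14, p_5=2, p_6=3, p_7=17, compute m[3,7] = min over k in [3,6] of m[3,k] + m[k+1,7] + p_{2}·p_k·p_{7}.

m[3,7] = min over k∈[3,6] of m[3,k]+m[k+1,7]+p_{2}·p_k·p_{7}.
k=3: 0 + 1838 + 28·28·17 = 15166; k=4: 10976 + 578 + 28·14·17 = 18218; k=5: 2352 + 102 + 28·2·17 = 3406; k=6: 2520 + 0 + 28·3·17 = 3948.
Minimum: 3406 at k=5.

3406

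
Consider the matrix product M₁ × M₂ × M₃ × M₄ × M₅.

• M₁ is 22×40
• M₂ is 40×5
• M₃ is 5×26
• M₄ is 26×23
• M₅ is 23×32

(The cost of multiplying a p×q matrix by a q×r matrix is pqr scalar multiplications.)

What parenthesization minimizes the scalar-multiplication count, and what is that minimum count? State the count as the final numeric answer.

14590

Adjacent pairs: M₁M₂ = 22·40·5 = 4400; M₂M₃ = 40·5·26 = 5200; M₃M₄ = 5·26·23 = 2990; M₄M₅ = 26·23·32 = 19136.
Length 3: M₁..M₃: k=1: 0+5200+22·40·26=28080; k=2: 4400+0+22·5·26=7260 → min 7260 | M₂..M₄: k=2: 0+2990+40·5·23=7590; k=3: 5200+0+40·26·23=29120 → min 7590 | M₃..M₅: k=3: 0+19136+5·26·32=23296; k=4: 2990+0+5·23·32=6670 → min 6670.
Length 4: M₁..M₄: k=1: 0+7590+22·40·23=27830; k=2: 4400+2990+22·5·23=9920; k=3: 7260+0+22·26·23=20416 → min 9920 | M₂..M₅: k=2: 0+6670+40·5·32=13070; k=3: 5200+19136+40·26·32=57616; k=4: 7590+0+40·23·32=37030 → min 13070.
Length 5: M₁..M₅: k=1: 0+13070+22·40·32=41230; k=2: 4400+6670+22·5·32=14590; k=3: 7260+19136+22·26·32=44700; k=4: 9920+0+22·23·32=26112 → min 14590.
Optimal parenthesization: ((M₁ × M₂) × ((M₃ × M₄) × M₅)) with cost 14590.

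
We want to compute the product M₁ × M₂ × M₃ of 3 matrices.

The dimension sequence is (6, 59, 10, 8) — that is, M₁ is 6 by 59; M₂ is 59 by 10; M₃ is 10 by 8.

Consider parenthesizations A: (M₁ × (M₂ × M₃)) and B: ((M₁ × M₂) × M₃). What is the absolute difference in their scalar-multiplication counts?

3532

Order A = (M₁ × (M₂ × M₃)): (M₂ × M₃): 59×10 by 10×8 → 59×8, cost 59·10·8 = 4720; (M₁ × (M₂ × M₃)): 6×59 by 59×8 → 6×8, cost 6·59·8 = 2832; cumulative 7552. Total 7552.
Order B = ((M₁ × M₂) × M₃): (M₁ × M₂): 6×59 by 59×10 → 6×10, cost 6·59·10 = 3540; ((M₁ × M₂) × M₃): 6×10 by 10×8 → 6×8, cost 6·10·8 = 480; cumulative 4020. Total 4020.
Difference: |7552 − 4020| = 3532.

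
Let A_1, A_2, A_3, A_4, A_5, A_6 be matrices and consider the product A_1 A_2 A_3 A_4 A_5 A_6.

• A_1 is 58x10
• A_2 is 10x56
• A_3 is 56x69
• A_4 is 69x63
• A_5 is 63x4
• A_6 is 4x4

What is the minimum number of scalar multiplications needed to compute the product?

37564

Adjacent pairs: A_1A_2 = 58·10·56 = 32480; A_2A_3 = 10·56·69 = 38640; A_3A_4 = 56·69·63 = 243432; A_4A_5 = 69·63·4 = 17388; A_5A_6 = 63·4·4 = 1008.
Length 3: A_1..A_3: k=1: 0+38640+58·10·69=78660; k=2: 32480+0+58·56·69=256592 → min 78660 | A_2..A_4: k=2: 0+243432+10·56·63=278712; k=3: 38640+0+10·69·63=82110 → min 82110 | A_3..A_5: k=3: 0+17388+56·69·4=32844; k=4: 243432+0+56·63·4=257544 → min 32844 | A_4..A_6: k=4: 0+1008+69·63·4=18396; k=5: 17388+0+69·4·4=18492 → min 18396.
Length 4: A_1..A_4: k=1: 0+82110+58·10·63=118650; k=2: 32480+243432+58·56·63=480536; k=3: 78660+0+58·69·63=330786 → min 118650 | A_2..A_5: k=2: 0+32844+10·56·4=35084; k=3: 38640+17388+10·69·4=58788; k=4: 82110+0+10·63·4=84630 → min 35084 | A_3..A_6: k=3: 0+18396+56·69·4=33852; k=4: 243432+1008+56·63·4=258552; k=5: 32844+0+56·4·4=33740 → min 33740.
Length 5: A_1..A_5: k=1: 0+35084+58·10·4=37404; k=2: 32480+32844+58·56·4=78316; k=3: 78660+17388+58·69·4=112056; k=4: 118650+0+58·63·4=133266 → min 37404 | A_2..A_6: k=2: 0+33740+10·56·4=35980; k=3: 38640+18396+10·69·4=59796; k=4: 82110+1008+10·63·4=85638; k=5: 35084+0+10·4·4=35244 → min 35244.
Length 6: A_1..A_6: k=1: 0+35244+58·10·4=37564; k=2: 32480+33740+58·56·4=79212; k=3: 78660+18396+58·69·4=113064; k=4: 118650+1008+58·63·4=134274; k=5: 37404+0+58·4·4=38332 → min 37564.
Optimal order: (A_1 ((A_2 (A_3 (A_4 A_5))) A_6)) with cost 37564.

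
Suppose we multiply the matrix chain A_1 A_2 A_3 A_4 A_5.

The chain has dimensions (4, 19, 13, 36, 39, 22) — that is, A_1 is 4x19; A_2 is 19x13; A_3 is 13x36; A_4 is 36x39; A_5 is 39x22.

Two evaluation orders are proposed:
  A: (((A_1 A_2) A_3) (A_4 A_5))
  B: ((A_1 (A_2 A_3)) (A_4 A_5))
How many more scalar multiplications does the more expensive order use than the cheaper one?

8768

Order A = (((A_1 A_2) A_3) (A_4 A_5)): (A_1 A_2): 4×19 by 19×13 → 4×13, cost 4·19·13 = 988; ((A_1 A_2) A_3): 4×13 by 13×36 → 4×36, cost 4·13·36 = 1872; cumulative 2860; (A_4 A_5): 36×39 by 39×22 → 36×22, cost 36·39·22 = 30888; (((A_1 A_2) A_3) (A_4 A_5)): 4×36 by 36×22 → 4×22, cost 4·36·22 = 3168; cumulative 36916. Total 36916.
Order B = ((A_1 (A_2 A_3)) (A_4 A_5)): (A_2 A_3): 19×13 by 13×36 → 19×36, cost 19·13·36 = 8892; (A_1 (A_2 A_3)): 4×19 by 19×36 → 4×36, cost 4·19·36 = 2736; cumulative 11628; (A_4 A_5): 36×39 by 39×22 → 36×22, cost 36·39·22 = 30888; ((A_1 (A_2 A_3)) (A_4 A_5)): 4×36 by 36×22 → 4×22, cost 4·36·22 = 3168; cumulative 45684. Total 45684.
Difference: |36916 − 45684| = 8768.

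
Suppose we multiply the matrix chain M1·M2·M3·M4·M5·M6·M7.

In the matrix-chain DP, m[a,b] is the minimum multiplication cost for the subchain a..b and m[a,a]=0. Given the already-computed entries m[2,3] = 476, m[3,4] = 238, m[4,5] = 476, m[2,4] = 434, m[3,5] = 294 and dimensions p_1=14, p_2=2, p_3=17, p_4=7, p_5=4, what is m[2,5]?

m[2,5] = min over k∈[2,4] of m[2,k]+m[k+1,5]+p_{1}·p_k·p_{5}.
k=2: 0 + 294 + 14·2·4 = 406; k=3: 476 + 476 + 14·17·4 = 1904; k=4: 434 + 0 + 14·7·4 = 826.
Minimum: 406 at k=2.

406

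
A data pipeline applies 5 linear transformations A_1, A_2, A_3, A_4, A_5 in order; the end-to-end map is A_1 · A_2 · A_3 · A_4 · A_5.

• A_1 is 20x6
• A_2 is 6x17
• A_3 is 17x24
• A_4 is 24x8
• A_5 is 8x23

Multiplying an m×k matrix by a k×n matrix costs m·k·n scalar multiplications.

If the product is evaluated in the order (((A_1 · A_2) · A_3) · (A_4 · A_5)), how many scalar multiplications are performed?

(A_1 · A_2): 20×6 by 6×17 → 20×17, cost 20·6·17 = 2040
((A_1 · A_2) · A_3): 20×17 by 17×24 → 20×24, cost 20·17·24 = 8160; cumulative 10200
(A_4 · A_5): 24×8 by 8×23 → 24×23, cost 24·8·23 = 4416
(((A_1 · A_2) · A_3) · (A_4 · A_5)): 20×24 by 24×23 → 20×23, cost 20·24·23 = 11040; cumulative 25656
Total: 25656 scalar multiplications.

25656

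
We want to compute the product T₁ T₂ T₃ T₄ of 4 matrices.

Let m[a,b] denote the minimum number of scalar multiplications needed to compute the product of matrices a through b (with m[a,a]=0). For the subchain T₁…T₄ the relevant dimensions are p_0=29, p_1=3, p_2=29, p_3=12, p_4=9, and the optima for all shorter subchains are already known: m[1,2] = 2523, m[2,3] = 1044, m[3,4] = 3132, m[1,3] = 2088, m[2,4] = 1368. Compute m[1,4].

2151

m[1,4] = min over k∈[1,3] of m[1,k]+m[k+1,4]+p_{0}·p_k·p_{4}.
k=1: 0 + 1368 + 29·3·9 = 2151; k=2: 2523 + 3132 + 29·29·9 = 13224; k=3: 2088 + 0 + 29·12·9 = 5220.
Minimum: 2151 at k=1.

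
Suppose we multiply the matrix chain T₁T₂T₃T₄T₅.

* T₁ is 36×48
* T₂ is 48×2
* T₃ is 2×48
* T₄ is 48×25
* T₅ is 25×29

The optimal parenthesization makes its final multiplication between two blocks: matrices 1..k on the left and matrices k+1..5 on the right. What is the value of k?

2

Adjacent pairs: T₁T₂ = 36·48·2 = 3456; T₂T₃ = 48·2·48 = 4608; T₃T₄ = 2·48·25 = 2400; T₄T₅ = 48·25·29 = 34800.
Length 3: T₁..T₃: k=1: 0+4608+36·48·48=87552; k=2: 3456+0+36·2·48=6912 → min 6912 | T₂..T₄: k=2: 0+2400+48·2·25=4800; k=3: 4608+0+48·48·25=62208 → min 4800 | T₃..T₅: k=3: 0+34800+2·48·29=37584; k=4: 2400+0+2·25·29=3850 → min 3850.
Length 4: T₁..T₄: k=1: 0+4800+36·48·25=48000; k=2: 3456+2400+36·2·25=7656; k=3: 6912+0+36·48·25=50112 → min 7656 | T₂..T₅: k=2: 0+3850+48·2·29=6634; k=3: 4608+34800+48·48·29=106224; k=4: 4800+0+48·25·29=39600 → min 6634.
Top-level splits: k=1: (T₁..T₁)·(T₂..T₅) → 0+6634+36·48·29 = 56746; k=2: (T₁..T₂)·(T₃..T₅) → 3456+3850+36·2·29 = 9394; k=3: (T₁..T₃)·(T₄..T₅) → 6912+34800+36·48·29 = 91824; k=4: (T₁..T₄)·(T₅..T₅) → 7656+0+36·25·29 = 33756.
Best split is after T₂, i.e. k = 2.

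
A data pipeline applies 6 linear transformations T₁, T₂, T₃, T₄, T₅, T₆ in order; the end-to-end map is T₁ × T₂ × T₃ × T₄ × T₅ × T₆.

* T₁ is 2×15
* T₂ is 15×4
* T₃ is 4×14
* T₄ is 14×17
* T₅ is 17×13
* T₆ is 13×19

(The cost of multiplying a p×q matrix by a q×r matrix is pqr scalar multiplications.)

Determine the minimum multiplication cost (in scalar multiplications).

Adjacent pairs: T₁T₂ = 2·15·4 = 120; T₂T₃ = 15·4·14 = 840; T₃T₄ = 4·14·17 = 952; T₄T₅ = 14·17·13 = 3094; T₅T₆ = 17·13·19 = 4199.
Length 3: T₁..T₃: k=1: 0+840+2·15·14=1260; k=2: 120+0+2·4·14=232 → min 232 | T₂..T₄: k=2: 0+952+15·4·17=1972; k=3: 840+0+15·14·17=4410 → min 1972 | T₃..T₅: k=3: 0+3094+4·14·13=3822; k=4: 952+0+4·17·13=1836 → min 1836 | T₄..T₆: k=4: 0+4199+14·17·19=8721; k=5: 3094+0+14·13·19=6552 → min 6552.
Length 4: T₁..T₄: k=1: 0+1972+2·15·17=2482; k=2: 120+952+2·4·17=1208; k=3: 232+0+2·14·17=708 → min 708 | T₂..T₅: k=2: 0+1836+15·4·13=2616; k=3: 840+3094+15·14·13=6664; k=4: 1972+0+15·17·13=5287 → min 2616 | T₃..T₆: k=3: 0+6552+4·14·19=7616; k=4: 952+4199+4·17·19=6443; k=5: 1836+0+4·13·19=2824 → min 2824.
Length 5: T₁..T₅: k=1: 0+2616+2·15·13=3006; k=2: 120+1836+2·4·13=2060; k=3: 232+3094+2·14·13=3690; k=4: 708+0+2·17·13=1150 → min 1150 | T₂..T₆: k=2: 0+2824+15·4·19=3964; k=3: 840+6552+15·14·19=11382; k=4: 1972+4199+15·17·19=11016; k=5: 2616+0+15·13·19=6321 → min 3964.
Length 6: T₁..T₆: k=1: 0+3964+2·15·19=4534; k=2: 120+2824+2·4·19=3096; k=3: 232+6552+2·14·19=7316; k=4: 708+4199+2·17·19=5553; k=5: 1150+0+2·13·19=1644 → min 1644.
Optimal order: (((((T₁ × T₂) × T₃) × T₄) × T₅) × T₆) with cost 1644.

1644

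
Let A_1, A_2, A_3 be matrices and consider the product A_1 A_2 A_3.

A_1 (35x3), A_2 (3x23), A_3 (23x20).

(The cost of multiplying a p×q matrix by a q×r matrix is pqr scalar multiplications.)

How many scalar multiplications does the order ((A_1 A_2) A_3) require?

18515

(A_1 A_2): 35×3 by 3×23 → 35×23, cost 35·3·23 = 2415
((A_1 A_2) A_3): 35×23 by 23×20 → 35×20, cost 35·23·20 = 16100; cumulative 18515
Total: 18515 scalar multiplications.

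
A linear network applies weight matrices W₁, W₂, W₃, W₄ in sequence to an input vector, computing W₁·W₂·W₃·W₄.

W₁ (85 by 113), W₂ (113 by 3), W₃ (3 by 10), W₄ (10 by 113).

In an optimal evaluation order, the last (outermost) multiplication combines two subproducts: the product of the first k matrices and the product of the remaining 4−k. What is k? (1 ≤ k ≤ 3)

Adjacent pairs: W₁W₂ = 85·113·3 = 28815; W₂W₃ = 113·3·10 = 3390; W₃W₄ = 3·10·113 = 3390.
Length 3: W₁..W₃: k=1: 0+3390+85·113·10=99440; k=2: 28815+0+85·3·10=31365 → min 31365 | W₂..W₄: k=2: 0+3390+113·3·113=41697; k=3: 3390+0+113·10·113=131080 → min 41697.
Top-level splits: k=1: (W₁..W₁)·(W₂..W₄) → 0+41697+85·113·113 = 1127062; k=2: (W₁..W₂)·(W₃..W₄) → 28815+3390+85·3·113 = 61020; k=3: (W₁..W₃)·(W₄..W₄) → 31365+0+85·10·113 = 127415.
Best split is after W₂, i.e. k = 2.

2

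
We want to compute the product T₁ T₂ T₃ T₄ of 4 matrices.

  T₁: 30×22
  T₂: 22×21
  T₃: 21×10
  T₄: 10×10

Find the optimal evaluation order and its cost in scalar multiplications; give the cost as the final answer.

Adjacent pairs: T₁T₂ = 30·22·21 = 13860; T₂T₃ = 22·21·10 = 4620; T₃T₄ = 21·10·10 = 2100.
Length 3: T₁..T₃: k=1: 0+4620+30·22·10=11220; k=2: 13860+0+30·21·10=20160 → min 11220 | T₂..T₄: k=2: 0+2100+22·21·10=6720; k=3: 4620+0+22·10·10=6820 → min 6720.
Length 4: T₁..T₄: k=1: 0+6720+30·22·10=13320; k=2: 13860+2100+30·21·10=22260; k=3: 11220+0+30·10·10=14220 → min 13320.
Optimal parenthesization: (T₁ (T₂ (T₃ T₄))) with cost 13320.

13320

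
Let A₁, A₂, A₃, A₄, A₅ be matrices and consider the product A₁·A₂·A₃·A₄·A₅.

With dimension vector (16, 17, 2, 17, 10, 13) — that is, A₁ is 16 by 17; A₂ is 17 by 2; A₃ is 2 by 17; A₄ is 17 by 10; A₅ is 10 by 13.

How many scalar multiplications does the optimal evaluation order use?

Adjacent pairs: A₁A₂ = 16·17·2 = 544; A₂A₃ = 17·2·17 = 578; A₃A₄ = 2·17·10 = 340; A₄A₅ = 17·10·13 = 2210.
Length 3: A₁..A₃: k=1: 0+578+16·17·17=5202; k=2: 544+0+16·2·17=1088 → min 1088 | A₂..A₄: k=2: 0+340+17·2·10=680; k=3: 578+0+17·17·10=3468 → min 680 | A₃..A₅: k=3: 0+2210+2·17·13=2652; k=4: 340+0+2·10·13=600 → min 600.
Length 4: A₁..A₄: k=1: 0+680+16·17·10=3400; k=2: 544+340+16·2·10=1204; k=3: 1088+0+16·17·10=3808 → min 1204 | A₂..A₅: k=2: 0+600+17·2·13=1042; k=3: 578+2210+17·17·13=6545; k=4: 680+0+17·10·13=2890 → min 1042.
Length 5: A₁..A₅: k=1: 0+1042+16·17·13=4578; k=2: 544+600+16·2·13=1560; k=3: 1088+2210+16·17·13=6834; k=4: 1204+0+16·10·13=3284 → min 1560.
Optimal order: ((A₁·A₂)·((A₃·A₄)·A₅)) with cost 1560.

1560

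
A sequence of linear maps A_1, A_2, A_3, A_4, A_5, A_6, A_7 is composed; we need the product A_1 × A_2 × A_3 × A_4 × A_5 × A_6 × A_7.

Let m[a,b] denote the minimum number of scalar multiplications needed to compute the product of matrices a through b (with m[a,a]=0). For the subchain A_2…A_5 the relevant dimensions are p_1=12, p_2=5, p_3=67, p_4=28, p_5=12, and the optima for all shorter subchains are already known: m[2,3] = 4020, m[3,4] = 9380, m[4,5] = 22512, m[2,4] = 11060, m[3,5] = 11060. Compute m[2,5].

m[2,5] = min over k∈[2,4] of m[2,k]+m[k+1,5]+p_{1}·p_k·p_{5}.
k=2: 0 + 11060 + 12·5·12 = 11780; k=3: 4020 + 22512 + 12·67·12 = 36180; k=4: 11060 + 0 + 12·28·12 = 15092.
Minimum: 11780 at k=2.

11780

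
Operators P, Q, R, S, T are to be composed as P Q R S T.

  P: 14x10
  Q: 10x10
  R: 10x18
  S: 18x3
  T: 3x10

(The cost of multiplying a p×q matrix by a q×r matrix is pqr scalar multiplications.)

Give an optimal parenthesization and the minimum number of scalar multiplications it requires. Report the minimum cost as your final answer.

1680

Adjacent pairs: PQ = 14·10·10 = 1400; QR = 10·10·18 = 1800; RS = 10·18·3 = 540; ST = 18·3·10 = 540.
Length 3: P..R: k=1: 0+1800+14·10·18=4320; k=2: 1400+0+14·10·18=3920 → min 3920 | Q..S: k=2: 0+540+10·10·3=840; k=3: 1800+0+10·18·3=2340 → min 840 | R..T: k=3: 0+540+10·18·10=2340; k=4: 540+0+10·3·10=840 → min 840.
Length 4: P..S: k=1: 0+840+14·10·3=1260; k=2: 1400+540+14·10·3=2360; k=3: 3920+0+14·18·3=4676 → min 1260 | Q..T: k=2: 0+840+10·10·10=1840; k=3: 1800+540+10·18·10=4140; k=4: 840+0+10·3·10=1140 → min 1140.
Length 5: P..T: k=1: 0+1140+14·10·10=2540; k=2: 1400+840+14·10·10=3640; k=3: 3920+540+14·18·10=6980; k=4: 1260+0+14·3·10=1680 → min 1680.
Optimal parenthesization: ((P (Q (R S))) T) with cost 1680.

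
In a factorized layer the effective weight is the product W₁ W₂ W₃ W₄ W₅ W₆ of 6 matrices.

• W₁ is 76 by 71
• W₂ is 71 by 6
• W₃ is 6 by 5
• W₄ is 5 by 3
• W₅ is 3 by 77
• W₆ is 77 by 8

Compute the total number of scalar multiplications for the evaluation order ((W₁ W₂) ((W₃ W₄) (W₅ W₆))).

38106

(W₁ W₂): 76×71 by 71×6 → 76×6, cost 76·71·6 = 32376
(W₃ W₄): 6×5 by 5×3 → 6×3, cost 6·5·3 = 90
(W₅ W₆): 3×77 by 77×8 → 3×8, cost 3·77·8 = 1848
((W₃ W₄) (W₅ W₆)): 6×3 by 3×8 → 6×8, cost 6·3·8 = 144; cumulative 2082
((W₁ W₂) ((W₃ W₄) (W₅ W₆))): 76×6 by 6×8 → 76×8, cost 76·6·8 = 3648; cumulative 38106
Total: 38106 scalar multiplications.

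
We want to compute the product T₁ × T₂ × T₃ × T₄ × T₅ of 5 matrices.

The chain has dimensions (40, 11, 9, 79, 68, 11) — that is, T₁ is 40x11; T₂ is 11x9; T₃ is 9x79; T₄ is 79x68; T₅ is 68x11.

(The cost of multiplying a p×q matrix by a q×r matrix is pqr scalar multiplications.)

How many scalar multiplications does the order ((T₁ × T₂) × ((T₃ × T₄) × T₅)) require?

(T₁ × T₂): 40×11 by 11×9 → 40×9, cost 40·11·9 = 3960
(T₃ × T₄): 9×79 by 79×68 → 9×68, cost 9·79·68 = 48348
((T₃ × T₄) × T₅): 9×68 by 68×11 → 9×11, cost 9·68·11 = 6732; cumulative 55080
((T₁ × T₂) × ((T₃ × T₄) × T₅)): 40×9 by 9×11 → 40×11, cost 40·9·11 = 3960; cumulative 63000
Total: 63000 scalar multiplications.

63000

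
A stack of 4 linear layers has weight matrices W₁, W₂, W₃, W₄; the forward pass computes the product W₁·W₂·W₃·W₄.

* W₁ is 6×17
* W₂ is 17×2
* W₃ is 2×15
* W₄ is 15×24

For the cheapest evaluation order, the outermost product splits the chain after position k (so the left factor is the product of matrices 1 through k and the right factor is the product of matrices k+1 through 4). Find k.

Adjacent pairs: W₁W₂ = 6·17·2 = 204; W₂W₃ = 17·2·15 = 510; W₃W₄ = 2·15·24 = 720.
Length 3: W₁..W₃: k=1: 0+510+6·17·15=2040; k=2: 204+0+6·2·15=384 → min 384 | W₂..W₄: k=2: 0+720+17·2·24=1536; k=3: 510+0+17·15·24=6630 → min 1536.
Top-level splits: k=1: (W₁..W₁)·(W₂..W₄) → 0+1536+6·17·24 = 3984; k=2: (W₁..W₂)·(W₃..W₄) → 204+720+6·2·24 = 1212; k=3: (W₁..W₃)·(W₄..W₄) → 384+0+6·15·24 = 2544.
Best split is after W₂, i.e. k = 2.

2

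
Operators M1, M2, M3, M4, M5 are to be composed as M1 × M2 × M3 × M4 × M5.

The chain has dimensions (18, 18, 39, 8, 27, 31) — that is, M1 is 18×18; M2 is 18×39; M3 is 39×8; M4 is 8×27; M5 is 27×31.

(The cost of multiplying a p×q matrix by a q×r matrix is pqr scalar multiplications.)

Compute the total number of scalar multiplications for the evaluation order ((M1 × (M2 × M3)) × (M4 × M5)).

19368

(M2 × M3): 18×39 by 39×8 → 18×8, cost 18·39·8 = 5616
(M1 × (M2 × M3)): 18×18 by 18×8 → 18×8, cost 18·18·8 = 2592; cumulative 8208
(M4 × M5): 8×27 by 27×31 → 8×31, cost 8·27·31 = 6696
((M1 × (M2 × M3)) × (M4 × M5)): 18×8 by 8×31 → 18×31, cost 18·8·31 = 4464; cumulative 19368
Total: 19368 scalar multiplications.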